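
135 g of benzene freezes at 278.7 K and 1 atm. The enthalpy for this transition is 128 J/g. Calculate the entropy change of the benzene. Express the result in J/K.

Heat released by the substance: Q = −mL = −135 × 128 = −17280 J.
At constant T, ΔS = Q_rev/T = −17280 / 278.7 = -62 J/K.

ΔS = -62 J/K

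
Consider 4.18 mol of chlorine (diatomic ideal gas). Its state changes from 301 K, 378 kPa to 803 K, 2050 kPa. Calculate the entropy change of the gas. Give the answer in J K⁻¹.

ΔS = 60.6 J/K

ΔS = nC_p ln(T₂/T₁) − nR ln(P₂/P₁), with C_p = 7R/2 = 29.1 J mol⁻¹ K⁻¹ for a diatomic ideal gas.
ΔS = 4.18 × [29.1 × ln(803/301) − 8.314 × ln(2050/378)] = 60.6 J/K.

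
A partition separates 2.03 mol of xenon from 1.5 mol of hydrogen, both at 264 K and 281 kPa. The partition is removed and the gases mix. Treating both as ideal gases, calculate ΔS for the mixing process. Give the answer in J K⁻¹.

ΔS_mix = 20 J/K

Mole fractions: x_A = 2.03/3.53 = 0.575, x_B = 0.425.
ΔS_mix = −R(n_A ln x_A + n_B ln x_B) = −8.314 × (2.03 ln 0.575 + 1.5 ln 0.425) = 20 J/K.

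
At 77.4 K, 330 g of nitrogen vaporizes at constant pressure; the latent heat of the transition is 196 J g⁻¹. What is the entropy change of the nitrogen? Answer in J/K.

ΔS = 836 J/K

Heat absorbed by the substance: Q = mL = 330 × 196 = 64680 J.
At constant T, ΔS = Q_rev/T = 64680 / 77.4 = 836 J/K.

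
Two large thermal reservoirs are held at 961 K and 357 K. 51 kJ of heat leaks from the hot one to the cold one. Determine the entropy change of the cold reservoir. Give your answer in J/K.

The cold reservoir gains heat Q, so ΔS_cold = +Q/T_C = 51000/357 = 143 J/K.

ΔS_cold = 143 J/K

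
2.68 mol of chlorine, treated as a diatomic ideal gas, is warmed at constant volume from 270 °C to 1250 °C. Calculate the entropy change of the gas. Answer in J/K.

In kelvin: T₁ = 543.15 K, T₂ = 1523.15 K. At constant volume, ΔS = nC_V ln(T₂/T₁) with C_V = 5R/2 = 20.79 J mol⁻¹ K⁻¹.
ΔS = 2.68 × 20.79 × ln(1523.15/543.15) = 57.4 J/K.

ΔS = 57.4 J/K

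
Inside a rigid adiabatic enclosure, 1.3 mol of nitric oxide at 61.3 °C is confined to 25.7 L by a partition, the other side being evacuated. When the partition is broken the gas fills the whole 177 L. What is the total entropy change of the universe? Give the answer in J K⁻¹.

No heat is exchanged and no work is done, so the ideal-gas temperature stays constant.
Entropy is a state function; using a reversible isothermal path, ΔS_gas = nR ln(V₂/V₁) = 1.3 × 8.314 × ln(177/25.7) = 20.9 J/K.
The insulated surroundings exchange no heat, so ΔS_surr = 0 and ΔS_universe = ΔS_gas.

ΔS_universe = 20.9 J/K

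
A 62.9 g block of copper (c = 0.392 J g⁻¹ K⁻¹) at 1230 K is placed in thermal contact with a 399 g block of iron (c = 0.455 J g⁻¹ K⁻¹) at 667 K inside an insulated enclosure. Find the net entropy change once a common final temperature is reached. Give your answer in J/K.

ΔS_total = 4.74 J/K

Energy balance: T_f = (m₁c₁T₁ + m₂c₂T₂)/(m₁c₁ + m₂c₂) = 734.32 K.
ΔS₁ = m₁c₁ ln(T_f/T₁) = 24.6568 × ln(734.32/1230) = -12.72 J/K.
ΔS₂ = m₂c₂ ln(T_f/T₂) = 181.545 × ln(734.32/667) = 17.46 J/K.
ΔS_total = -12.72 + 17.46 = 4.74 J/K.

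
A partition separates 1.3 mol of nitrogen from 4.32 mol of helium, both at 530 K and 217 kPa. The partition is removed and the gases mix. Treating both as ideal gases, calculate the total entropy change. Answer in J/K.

Mole fractions: x_A = 1.3/5.62 = 0.231, x_B = 0.769.
ΔS_mix = −R(n_A ln x_A + n_B ln x_B) = −8.314 × (1.3 ln 0.231 + 4.32 ln 0.769) = 25.3 J/K.

ΔS_mix = 25.3 J/K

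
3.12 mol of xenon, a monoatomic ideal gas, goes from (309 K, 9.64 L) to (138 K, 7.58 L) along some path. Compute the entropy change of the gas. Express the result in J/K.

Entropy is a state function: ΔS = nC_V ln(T₂/T₁) + nR ln(V₂/V₁), with C_V = 3R/2 = 12.47 J mol⁻¹ K⁻¹ for a monoatomic ideal gas.
ΔS = 3.12 × [12.47 × ln(138/309) + 8.314 × ln(7.58/9.64)] = -37.6 J/K.

ΔS = -37.6 J/K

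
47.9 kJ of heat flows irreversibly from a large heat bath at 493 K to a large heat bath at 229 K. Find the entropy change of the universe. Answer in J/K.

ΔS_hot = −Q/T_H = −47900/493 = -97.16 J/K and ΔS_cold = +Q/T_C = 47900/229 = 209.2 J/K.
ΔS_total = -97.16 + 209.2 = 112 J/K, positive as the second law requires.

ΔS_total = 112 J/K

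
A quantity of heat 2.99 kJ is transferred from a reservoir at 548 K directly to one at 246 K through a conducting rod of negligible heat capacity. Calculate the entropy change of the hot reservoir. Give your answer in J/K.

The hot reservoir loses heat Q, so ΔS_hot = −Q/T_H = −2990/548 = -5.46 J/K.

ΔS_hot = -5.46 J/K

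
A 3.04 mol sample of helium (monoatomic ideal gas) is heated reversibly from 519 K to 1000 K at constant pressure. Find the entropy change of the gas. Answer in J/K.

ΔS = 41.4 J/K

At constant pressure, ΔS = nC_p ln(T₂/T₁) with C_p = 5R/2 = 20.79 J mol⁻¹ K⁻¹.
ΔS = 3.04 × 20.79 × ln(1000/519) = 41.4 J/K.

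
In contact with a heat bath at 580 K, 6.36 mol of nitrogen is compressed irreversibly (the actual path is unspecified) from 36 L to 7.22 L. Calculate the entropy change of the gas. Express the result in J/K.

ΔS_gas = -85 J/K

Entropy is a state function, so ΔS_gas depends only on the end states.
For an isothermal ideal gas ΔS_gas = nR ln(V₂/V₁) = 6.36 × 8.314 × ln(7.22/36) = -85 J/K.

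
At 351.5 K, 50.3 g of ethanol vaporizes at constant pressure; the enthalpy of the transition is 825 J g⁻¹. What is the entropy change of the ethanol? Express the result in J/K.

ΔS = 118 J/K

Heat absorbed by the substance: Q = mL = 50.3 × 825 = 41497.5 J.
At constant T, ΔS = Q_rev/T = 41497.5 / 351.5 = 118 J/K.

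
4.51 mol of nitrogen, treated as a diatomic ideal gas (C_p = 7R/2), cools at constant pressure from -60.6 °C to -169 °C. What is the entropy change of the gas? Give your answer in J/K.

In kelvin: T₁ = 212.55 K, T₂ = 104.15 K. At constant pressure, ΔS = nC_p ln(T₂/T₁) with C_p = 7R/2 = 29.1 J mol⁻¹ K⁻¹.
ΔS = 4.51 × 29.1 × ln(104.15/212.55) = -93.6 J/K.

ΔS = -93.6 J/K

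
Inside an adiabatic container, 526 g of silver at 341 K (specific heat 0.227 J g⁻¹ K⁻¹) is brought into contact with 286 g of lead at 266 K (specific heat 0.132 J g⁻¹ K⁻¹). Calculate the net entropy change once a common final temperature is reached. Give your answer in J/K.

Energy balance: T_f = (m₁c₁T₁ + m₂c₂T₂)/(m₁c₁ + m₂c₂) = 322.98 K.
ΔS₁ = m₁c₁ ln(T_f/T₁) = 119.402 × ln(322.98/341) = -6.4814 J/K.
ΔS₂ = m₂c₂ ln(T_f/T₂) = 37.752 × ln(322.98/266) = 7.3278 J/K.
ΔS_total = -6.4814 + 7.3278 = 0.846 J/K.

ΔS_total = 0.846 J/K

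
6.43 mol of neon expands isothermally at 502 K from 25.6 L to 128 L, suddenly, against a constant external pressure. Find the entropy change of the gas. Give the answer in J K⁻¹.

ΔS_gas = 86 J/K

Entropy is a state function, so ΔS_gas depends only on the end states.
For an isothermal ideal gas ΔS_gas = nR ln(V₂/V₁) = 6.43 × 8.314 × ln(128/25.6) = 86 J/K.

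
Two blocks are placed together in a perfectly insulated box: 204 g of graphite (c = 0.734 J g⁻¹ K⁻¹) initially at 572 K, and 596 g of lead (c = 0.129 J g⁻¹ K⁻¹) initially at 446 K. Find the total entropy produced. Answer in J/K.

Energy balance: T_f = (m₁c₁T₁ + m₂c₂T₂)/(m₁c₁ + m₂c₂) = 529.25 K.
ΔS₁ = m₁c₁ ln(T_f/T₁) = 149.736 × ln(529.25/572) = -11.63 J/K.
ΔS₂ = m₂c₂ ln(T_f/T₂) = 76.884 × ln(529.25/446) = 13.16 J/K.
ΔS_total = -11.63 + 13.16 = 1.53 J/K.

ΔS_total = 1.53 J/K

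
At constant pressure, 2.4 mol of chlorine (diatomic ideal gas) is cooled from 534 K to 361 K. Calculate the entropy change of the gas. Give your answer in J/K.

At constant pressure, ΔS = nC_p ln(T₂/T₁) with C_p = 7R/2 = 29.1 J mol⁻¹ K⁻¹.
ΔS = 2.4 × 29.1 × ln(361/534) = -27.3 J/K.

ΔS = -27.3 J/K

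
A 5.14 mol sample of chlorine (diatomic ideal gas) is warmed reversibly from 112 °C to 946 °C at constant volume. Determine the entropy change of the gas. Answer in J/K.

ΔS = 123 J/K

In kelvin: T₁ = 385.15 K, T₂ = 1219.15 K. At constant volume, ΔS = nC_V ln(T₂/T₁) with C_V = 5R/2 = 20.79 J mol⁻¹ K⁻¹.
ΔS = 5.14 × 20.79 × ln(1219.15/385.15) = 123 J/K.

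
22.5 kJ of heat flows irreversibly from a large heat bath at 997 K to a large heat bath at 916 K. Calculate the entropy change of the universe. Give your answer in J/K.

ΔS_total = 2 J/K

ΔS_hot = −Q/T_H = −22500/997 = -22.5677 J/K and ΔS_cold = +Q/T_C = 22500/916 = 24.5633 J/K.
ΔS_total = -22.5677 + 24.5633 = 2 J/K, positive as the second law requires.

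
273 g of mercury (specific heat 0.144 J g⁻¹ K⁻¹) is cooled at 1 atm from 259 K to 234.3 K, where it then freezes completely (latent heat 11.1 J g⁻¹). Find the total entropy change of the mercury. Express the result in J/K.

Cooling step: ΔS₁ = m c ln(T_tr/T_i) = 273 × 0.144 × ln(234.3/259) = -3.94 J/K.
Phase change: ΔS₂ = −mL/T_tr = −273 × 11.1 / 234.3 = -12.93 J/K.
ΔS_total = (-3.94) + (-12.93) = -16.9 J/K.

ΔS = -16.9 J/K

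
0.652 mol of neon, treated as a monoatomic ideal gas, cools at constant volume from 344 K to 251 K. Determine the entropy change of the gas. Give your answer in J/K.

At constant volume, ΔS = nC_V ln(T₂/T₁) with C_V = 3R/2 = 12.47 J mol⁻¹ K⁻¹.
ΔS = 0.652 × 12.47 × ln(251/344) = -2.56 J/K.

ΔS = -2.56 J/K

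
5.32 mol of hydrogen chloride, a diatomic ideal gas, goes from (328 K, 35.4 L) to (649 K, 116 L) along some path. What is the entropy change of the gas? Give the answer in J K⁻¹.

Entropy is a state function: ΔS = nC_V ln(T₂/T₁) + nR ln(V₂/V₁), with C_V = 5R/2 = 20.79 J mol⁻¹ K⁻¹ for a diatomic ideal gas.
ΔS = 5.32 × [20.79 × ln(649/328) + 8.314 × ln(116/35.4)] = 128 J/K.

ΔS = 128 J/K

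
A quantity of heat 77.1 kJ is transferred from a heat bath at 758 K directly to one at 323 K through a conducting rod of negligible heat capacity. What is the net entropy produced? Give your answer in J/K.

ΔS_hot = −Q/T_H = −77100/758 = -101.7 J/K and ΔS_cold = +Q/T_C = 77100/323 = 238.7 J/K.
ΔS_total = -101.7 + 238.7 = 137 J/K, positive as the second law requires.

ΔS_total = 137 J/K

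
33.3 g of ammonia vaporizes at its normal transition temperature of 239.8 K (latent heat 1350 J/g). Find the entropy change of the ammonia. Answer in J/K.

Heat absorbed by the substance: Q = mL = 33.3 × 1350 = 44955 J.
At constant T, ΔS = Q_rev/T = 44955 / 239.8 = 187 J/K.

ΔS = 187 J/K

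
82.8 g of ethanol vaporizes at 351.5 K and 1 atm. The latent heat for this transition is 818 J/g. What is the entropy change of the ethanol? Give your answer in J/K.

ΔS = 193 J/K

Heat absorbed by the substance: Q = mL = 82.8 × 818 = 67730.4 J.
At constant T, ΔS = Q_rev/T = 67730.4 / 351.5 = 193 J/K.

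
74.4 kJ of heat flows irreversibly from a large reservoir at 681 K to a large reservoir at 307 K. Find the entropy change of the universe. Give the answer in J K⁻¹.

ΔS_hot = −Q/T_H = −74400/681 = -109.3 J/K and ΔS_cold = +Q/T_C = 74400/307 = 242.3 J/K.
ΔS_total = -109.3 + 242.3 = 133 J/K, positive as the second law requires.

ΔS_total = 133 J/K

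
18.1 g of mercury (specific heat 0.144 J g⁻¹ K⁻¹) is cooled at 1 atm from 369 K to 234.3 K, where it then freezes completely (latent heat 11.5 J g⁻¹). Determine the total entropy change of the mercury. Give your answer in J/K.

ΔS = -2.07 J/K

Cooling step: ΔS₁ = m c ln(T_tr/T_i) = 18.1 × 0.144 × ln(234.3/369) = -1.184 J/K.
Phase change: ΔS₂ = −mL/T_tr = −18.1 × 11.5 / 234.3 = -0.8884 J/K.
ΔS_total = (-1.184) + (-0.8884) = -2.07 J/K.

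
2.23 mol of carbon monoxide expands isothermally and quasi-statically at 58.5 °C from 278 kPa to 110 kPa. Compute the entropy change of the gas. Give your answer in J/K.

ΔS_gas = 17.2 J/K

For an isothermal ideal gas ΔS_gas = nR ln(P₁/P₂) = 2.23 × 8.314 × ln(278/110) = 17.2 J/K.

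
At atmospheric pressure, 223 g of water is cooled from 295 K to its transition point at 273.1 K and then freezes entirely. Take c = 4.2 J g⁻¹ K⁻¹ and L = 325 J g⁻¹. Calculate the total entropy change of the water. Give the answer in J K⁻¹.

Cooling step: ΔS₁ = m c ln(T_tr/T_i) = 223 × 4.2 × ln(273.1/295) = -72.25 J/K.
Phase change: ΔS₂ = −mL/T_tr = −223 × 325 / 273.1 = -265.4 J/K.
ΔS_total = (-72.25) + (-265.4) = -338 J/K.

ΔS = -338 J/K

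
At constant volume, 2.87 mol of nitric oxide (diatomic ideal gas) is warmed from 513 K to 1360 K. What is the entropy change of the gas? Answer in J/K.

ΔS = 58.2 J/K

At constant volume, ΔS = nC_V ln(T₂/T₁) with C_V = 5R/2 = 20.79 J mol⁻¹ K⁻¹.
ΔS = 2.87 × 20.79 × ln(1360/513) = 58.2 J/K.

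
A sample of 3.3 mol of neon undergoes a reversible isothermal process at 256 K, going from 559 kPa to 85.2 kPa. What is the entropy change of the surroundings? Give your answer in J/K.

For an isothermal ideal gas ΔS_gas = nR ln(P₁/P₂) = 3.3 × 8.314 × ln(559/85.2) = 51.6 J/K.
The process is reversible, so ΔS_surr = −ΔS_gas = -51.6 J/K and ΔS_universe = 0.

ΔS_surr = -51.6 J/K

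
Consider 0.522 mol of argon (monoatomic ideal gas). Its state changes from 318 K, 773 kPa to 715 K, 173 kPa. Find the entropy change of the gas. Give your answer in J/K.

ΔS = nC_p ln(T₂/T₁) − nR ln(P₂/P₁), with C_p = 5R/2 = 20.79 J mol⁻¹ K⁻¹ for a monoatomic ideal gas.
ΔS = 0.522 × [20.79 × ln(715/318) − 8.314 × ln(173/773)] = 15.3 J/K.

ΔS = 15.3 J/K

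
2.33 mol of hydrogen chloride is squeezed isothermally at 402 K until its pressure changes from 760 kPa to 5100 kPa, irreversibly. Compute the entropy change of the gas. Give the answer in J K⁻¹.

ΔS_gas = -36.9 J/K

Entropy is a state function, so ΔS_gas depends only on the end states.
For an isothermal ideal gas ΔS_gas = nR ln(P₁/P₂) = 2.33 × 8.314 × ln(760/5100) = -36.9 J/K.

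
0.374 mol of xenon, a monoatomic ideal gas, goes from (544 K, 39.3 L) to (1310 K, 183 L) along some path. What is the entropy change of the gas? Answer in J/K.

Entropy is a state function: ΔS = nC_V ln(T₂/T₁) + nR ln(V₂/V₁), with C_V = 3R/2 = 12.47 J mol⁻¹ K⁻¹ for a monoatomic ideal gas.
ΔS = 0.374 × [12.47 × ln(1310/544) + 8.314 × ln(183/39.3)] = 8.88 J/K.

ΔS = 8.88 J/K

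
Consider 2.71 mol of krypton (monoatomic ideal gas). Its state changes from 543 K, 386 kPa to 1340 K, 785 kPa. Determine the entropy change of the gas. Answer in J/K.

ΔS = 34.9 J/K

ΔS = nC_p ln(T₂/T₁) − nR ln(P₂/P₁), with C_p = 5R/2 = 20.79 J mol⁻¹ K⁻¹ for a monoatomic ideal gas.
ΔS = 2.71 × [20.79 × ln(1340/543) − 8.314 × ln(785/386)] = 34.9 J/K.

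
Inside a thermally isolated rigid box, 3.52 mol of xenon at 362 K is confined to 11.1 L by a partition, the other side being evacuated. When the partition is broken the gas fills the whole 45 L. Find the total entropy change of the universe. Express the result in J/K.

ΔS_universe = 41 J/K

For an ideal gas in free expansion Q = 0 and W = 0, so T is unchanged.
Entropy is a state function; using a reversible isothermal path, ΔS_gas = nR ln(V₂/V₁) = 3.52 × 8.314 × ln(45/11.1) = 41 J/K.
The insulated surroundings exchange no heat, so ΔS_surr = 0 and ΔS_universe = ΔS_gas.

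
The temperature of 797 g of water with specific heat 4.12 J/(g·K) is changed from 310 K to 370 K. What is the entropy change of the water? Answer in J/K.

ΔS = ∫dQ_rev/T = m c ln(T₂/T₁) = 797 × 4.12 × ln(370/310) = 581 J/K.

ΔS = 581 J/K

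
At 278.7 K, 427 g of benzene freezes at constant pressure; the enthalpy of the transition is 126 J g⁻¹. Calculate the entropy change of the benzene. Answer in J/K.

ΔS = -193 J/K

Heat released by the substance: Q = −mL = −427 × 126 = −53802 J.
At constant T, ΔS = Q_rev/T = −53802 / 278.7 = -193 J/K.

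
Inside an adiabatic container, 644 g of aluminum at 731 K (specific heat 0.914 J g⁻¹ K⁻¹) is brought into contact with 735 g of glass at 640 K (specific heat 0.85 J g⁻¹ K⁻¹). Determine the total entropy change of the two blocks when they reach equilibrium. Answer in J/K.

Energy balance: T_f = (m₁c₁T₁ + m₂c₂T₂)/(m₁c₁ + m₂c₂) = 684.15 K.
ΔS₁ = m₁c₁ ln(T_f/T₁) = 588.616 × ln(684.15/731) = -38.99 J/K.
ΔS₂ = m₂c₂ ln(T_f/T₂) = 624.75 × ln(684.15/640) = 41.67 J/K.
ΔS_total = -38.99 + 41.67 = 2.68 J/K.

ΔS_total = 2.68 J/K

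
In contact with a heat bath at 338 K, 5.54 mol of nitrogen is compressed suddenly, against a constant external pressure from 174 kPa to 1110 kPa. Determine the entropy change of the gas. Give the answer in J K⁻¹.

ΔS_gas = -85.4 J/K

Entropy is a state function, so ΔS_gas depends only on the end states.
For an isothermal ideal gas ΔS_gas = nR ln(P₁/P₂) = 5.54 × 8.314 × ln(174/1110) = -85.4 J/K.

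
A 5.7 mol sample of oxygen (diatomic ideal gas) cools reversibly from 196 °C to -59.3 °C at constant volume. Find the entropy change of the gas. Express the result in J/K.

ΔS = -93.1 J/K

In kelvin: T₁ = 469.15 K, T₂ = 213.85 K. At constant volume, ΔS = nC_V ln(T₂/T₁) with C_V = 5R/2 = 20.79 J mol⁻¹ K⁻¹.
ΔS = 5.7 × 20.79 × ln(213.85/469.15) = -93.1 J/K.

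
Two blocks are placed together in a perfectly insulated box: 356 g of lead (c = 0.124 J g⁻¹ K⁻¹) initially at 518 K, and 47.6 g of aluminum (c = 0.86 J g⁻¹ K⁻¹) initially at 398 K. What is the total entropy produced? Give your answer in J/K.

Energy balance: T_f = (m₁c₁T₁ + m₂c₂T₂)/(m₁c₁ + m₂c₂) = 460.26 K.
ΔS₁ = m₁c₁ ln(T_f/T₁) = 44.144 × ln(460.26/518) = -5.217 J/K.
ΔS₂ = m₂c₂ ln(T_f/T₂) = 40.936 × ln(460.26/398) = 5.95 J/K.
ΔS_total = -5.217 + 5.95 = 0.733 J/K.

ΔS_total = 0.733 J/K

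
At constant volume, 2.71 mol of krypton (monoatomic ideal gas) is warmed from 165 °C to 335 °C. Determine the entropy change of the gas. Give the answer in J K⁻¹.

ΔS = 11.1 J/K

In kelvin: T₁ = 438.15 K, T₂ = 608.15 K. At constant volume, ΔS = nC_V ln(T₂/T₁) with C_V = 3R/2 = 12.47 J mol⁻¹ K⁻¹.
ΔS = 2.71 × 12.47 × ln(608.15/438.15) = 11.1 J/K.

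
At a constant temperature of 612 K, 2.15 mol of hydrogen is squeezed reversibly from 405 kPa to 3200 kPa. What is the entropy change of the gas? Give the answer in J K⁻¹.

ΔS_gas = -36.9 J/K

For an isothermal ideal gas ΔS_gas = nR ln(P₁/P₂) = 2.15 × 8.314 × ln(405/3200) = -36.9 J/K.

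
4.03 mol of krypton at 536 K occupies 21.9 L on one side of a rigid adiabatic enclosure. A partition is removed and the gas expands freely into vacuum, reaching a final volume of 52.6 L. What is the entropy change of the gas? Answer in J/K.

No heat is exchanged and no work is done, so the ideal-gas temperature stays constant.
Entropy is a state function; using a reversible isothermal path, ΔS_gas = nR ln(V₂/V₁) = 4.03 × 8.314 × ln(52.6/21.9) = 29.4 J/K.

ΔS_gas = 29.4 J/K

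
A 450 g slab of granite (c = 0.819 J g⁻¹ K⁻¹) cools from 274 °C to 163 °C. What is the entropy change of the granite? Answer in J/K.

ΔS = -83.6 J/K

In kelvin: T₁ = 547.15 K, T₂ = 436.15 K. ΔS = ∫dQ_rev/T = m c ln(T₂/T₁) = 450 × 0.819 × ln(436.15/547.15) = -83.6 J/K.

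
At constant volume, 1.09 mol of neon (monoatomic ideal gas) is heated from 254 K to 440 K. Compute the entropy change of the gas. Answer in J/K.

ΔS = 7.47 J/K

At constant volume, ΔS = nC_V ln(T₂/T₁) with C_V = 3R/2 = 12.47 J mol⁻¹ K⁻¹.
ΔS = 1.09 × 12.47 × ln(440/254) = 7.47 J/K.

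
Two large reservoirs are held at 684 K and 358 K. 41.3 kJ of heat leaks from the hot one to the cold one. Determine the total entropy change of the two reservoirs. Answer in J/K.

ΔS_hot = −Q/T_H = −41300/684 = -60.38 J/K and ΔS_cold = +Q/T_C = 41300/358 = 115.4 J/K.
ΔS_total = -60.38 + 115.4 = 55 J/K, positive as the second law requires.

ΔS_total = 55 J/K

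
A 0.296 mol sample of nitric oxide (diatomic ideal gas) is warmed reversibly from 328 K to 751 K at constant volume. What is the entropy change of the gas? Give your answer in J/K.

ΔS = 5.1 J/K

At constant volume, ΔS = nC_V ln(T₂/T₁) with C_V = 5R/2 = 20.79 J mol⁻¹ K⁻¹.
ΔS = 0.296 × 20.79 × ln(751/328) = 5.1 J/K.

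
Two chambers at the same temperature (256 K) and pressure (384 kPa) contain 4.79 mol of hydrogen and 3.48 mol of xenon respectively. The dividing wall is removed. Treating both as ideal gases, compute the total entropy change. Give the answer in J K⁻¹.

ΔS_mix = 46.8 J/K

Mole fractions: x_A = 4.79/8.27 = 0.579, x_B = 0.421.
ΔS_mix = −R(n_A ln x_A + n_B ln x_B) = −8.314 × (4.79 ln 0.579 + 3.48 ln 0.421) = 46.8 J/K.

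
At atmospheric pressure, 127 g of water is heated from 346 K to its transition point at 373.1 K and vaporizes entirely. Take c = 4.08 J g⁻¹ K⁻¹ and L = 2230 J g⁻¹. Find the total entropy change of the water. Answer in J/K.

ΔS = 798 J/K

Warming step: ΔS₁ = m c ln(T_tr/T_i) = 127 × 4.08 × ln(373.1/346) = 39.07 J/K.
Phase change: ΔS₂ = +mL/T_tr = 127 × 2230 / 373.1 = 759.1 J/K.
ΔS_total = (39.07) + (759.1) = 798 J/K.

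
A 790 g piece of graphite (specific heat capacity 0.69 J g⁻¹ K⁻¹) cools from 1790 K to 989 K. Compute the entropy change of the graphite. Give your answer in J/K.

ΔS = ∫dQ_rev/T = m c ln(T₂/T₁) = 790 × 0.69 × ln(989/1790) = -323 J/K.

ΔS = -323 J/K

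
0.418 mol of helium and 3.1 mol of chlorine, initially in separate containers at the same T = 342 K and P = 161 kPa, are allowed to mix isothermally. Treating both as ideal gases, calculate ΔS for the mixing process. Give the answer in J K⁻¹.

ΔS_mix = 10.7 J/K

Mole fractions: x_A = 0.418/3.52 = 0.119, x_B = 0.881.
ΔS_mix = −R(n_A ln x_A + n_B ln x_B) = −8.314 × (0.418 ln 0.119 + 3.1 ln 0.881) = 10.7 J/K.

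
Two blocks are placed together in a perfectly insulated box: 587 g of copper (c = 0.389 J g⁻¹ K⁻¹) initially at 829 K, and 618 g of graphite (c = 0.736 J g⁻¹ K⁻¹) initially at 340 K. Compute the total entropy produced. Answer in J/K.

Energy balance: T_f = (m₁c₁T₁ + m₂c₂T₂)/(m₁c₁ + m₂c₂) = 503.44 K.
ΔS₁ = m₁c₁ ln(T_f/T₁) = 228.343 × ln(503.44/829) = -113.9 J/K.
ΔS₂ = m₂c₂ ln(T_f/T₂) = 454.848 × ln(503.44/340) = 178.5 J/K.
ΔS_total = -113.9 + 178.5 = 64.6 J/K.

ΔS_total = 64.6 J/K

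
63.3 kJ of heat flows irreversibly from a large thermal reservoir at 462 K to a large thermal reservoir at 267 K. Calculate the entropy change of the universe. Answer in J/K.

ΔS_total = 100 J/K

ΔS_hot = −Q/T_H = −63300/462 = -137 J/K and ΔS_cold = +Q/T_C = 63300/267 = 237.1 J/K.
ΔS_total = -137 + 237.1 = 100 J/K, positive as the second law requires.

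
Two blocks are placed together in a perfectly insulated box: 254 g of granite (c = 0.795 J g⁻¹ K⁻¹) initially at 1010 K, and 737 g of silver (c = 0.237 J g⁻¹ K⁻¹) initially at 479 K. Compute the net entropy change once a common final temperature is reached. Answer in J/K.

Energy balance: T_f = (m₁c₁T₁ + m₂c₂T₂)/(m₁c₁ + m₂c₂) = 763.72 K.
ΔS₁ = m₁c₁ ln(T_f/T₁) = 201.93 × ln(763.72/1010) = -56.44 J/K.
ΔS₂ = m₂c₂ ln(T_f/T₂) = 174.669 × ln(763.72/479) = 81.48 J/K.
ΔS_total = -56.44 + 81.48 = 25 J/K.

ΔS_total = 25 J/K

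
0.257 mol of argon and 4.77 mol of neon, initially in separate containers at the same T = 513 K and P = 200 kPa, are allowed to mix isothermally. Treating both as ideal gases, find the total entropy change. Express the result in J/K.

ΔS_mix = 8.43 J/K

Mole fractions: x_A = 0.257/5.03 = 0.0511, x_B = 0.949.
ΔS_mix = −R(n_A ln x_A + n_B ln x_B) = −8.314 × (0.257 ln 0.0511 + 4.77 ln 0.949) = 8.43 J/K.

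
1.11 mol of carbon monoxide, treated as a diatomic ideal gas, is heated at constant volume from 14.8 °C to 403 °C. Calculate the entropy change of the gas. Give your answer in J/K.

ΔS = 19.7 J/K

In kelvin: T₁ = 287.95 K, T₂ = 676.15 K. At constant volume, ΔS = nC_V ln(T₂/T₁) with C_V = 5R/2 = 20.79 J mol⁻¹ K⁻¹.
ΔS = 1.11 × 20.79 × ln(676.15/287.95) = 19.7 J/K.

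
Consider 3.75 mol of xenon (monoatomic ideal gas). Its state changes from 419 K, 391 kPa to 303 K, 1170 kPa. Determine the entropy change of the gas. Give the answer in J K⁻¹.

ΔS = -59.4 J/K

ΔS = nC_p ln(T₂/T₁) − nR ln(P₂/P₁), with C_p = 5R/2 = 20.79 J mol⁻¹ K⁻¹ for a monoatomic ideal gas.
ΔS = 3.75 × [20.79 × ln(303/419) − 8.314 × ln(1170/391)] = -59.4 J/K.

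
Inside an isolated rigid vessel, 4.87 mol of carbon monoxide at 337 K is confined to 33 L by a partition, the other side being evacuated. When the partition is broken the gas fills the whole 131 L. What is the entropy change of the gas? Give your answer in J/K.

For an ideal gas in free expansion Q = 0 and W = 0, so T is unchanged.
Entropy is a state function; using a reversible isothermal path, ΔS_gas = nR ln(V₂/V₁) = 4.87 × 8.314 × ln(131/33) = 55.8 J/K.

ΔS_gas = 55.8 J/K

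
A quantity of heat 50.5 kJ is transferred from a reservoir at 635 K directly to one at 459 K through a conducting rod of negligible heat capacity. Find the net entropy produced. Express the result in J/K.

ΔS_total = 30.5 J/K

ΔS_hot = −Q/T_H = −50500/635 = -79.53 J/K and ΔS_cold = +Q/T_C = 50500/459 = 110 J/K.
ΔS_total = -79.53 + 110 = 30.5 J/K, positive as the second law requires.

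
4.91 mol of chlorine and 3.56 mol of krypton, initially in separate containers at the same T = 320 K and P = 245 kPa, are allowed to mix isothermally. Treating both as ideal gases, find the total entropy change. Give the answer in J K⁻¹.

ΔS_mix = 47.9 J/K

Mole fractions: x_A = 4.91/8.47 = 0.58, x_B = 0.42.
ΔS_mix = −R(n_A ln x_A + n_B ln x_B) = −8.314 × (4.91 ln 0.58 + 3.56 ln 0.42) = 47.9 J/K.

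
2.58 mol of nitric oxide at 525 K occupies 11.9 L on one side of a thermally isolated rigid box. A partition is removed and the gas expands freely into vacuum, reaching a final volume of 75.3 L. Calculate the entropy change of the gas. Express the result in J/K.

ΔS_gas = 39.6 J/K

For an ideal gas in free expansion Q = 0 and W = 0, so T is unchanged.
Entropy is a state function; using a reversible isothermal path, ΔS_gas = nR ln(V₂/V₁) = 2.58 × 8.314 × ln(75.3/11.9) = 39.6 J/K.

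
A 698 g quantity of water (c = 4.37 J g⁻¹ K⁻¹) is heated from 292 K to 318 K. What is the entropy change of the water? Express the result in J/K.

ΔS = 260 J/K

ΔS = ∫dQ_rev/T = m c ln(T₂/T₁) = 698 × 4.37 × ln(318/292) = 260 J/K.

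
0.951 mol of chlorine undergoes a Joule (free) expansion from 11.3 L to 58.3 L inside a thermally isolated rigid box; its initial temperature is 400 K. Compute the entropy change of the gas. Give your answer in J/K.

No heat is exchanged and no work is done, so the ideal-gas temperature stays constant.
Entropy is a state function; using a reversible isothermal path, ΔS_gas = nR ln(V₂/V₁) = 0.951 × 8.314 × ln(58.3/11.3) = 13 J/K.

ΔS_gas = 13 J/K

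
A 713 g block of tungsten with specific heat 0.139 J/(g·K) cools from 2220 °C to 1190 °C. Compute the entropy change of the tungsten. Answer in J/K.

ΔS = -52.8 J/K

In kelvin: T₁ = 2493.15 K, T₂ = 1463.15 K. ΔS = ∫dQ_rev/T = m c ln(T₂/T₁) = 713 × 0.139 × ln(1463.15/2493.15) = -52.8 J/K.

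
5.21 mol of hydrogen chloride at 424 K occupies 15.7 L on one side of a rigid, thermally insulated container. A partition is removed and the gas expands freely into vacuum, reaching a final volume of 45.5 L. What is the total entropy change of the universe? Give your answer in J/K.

No heat is exchanged and no work is done, so the ideal-gas temperature stays constant.
Entropy is a state function; using a reversible isothermal path, ΔS_gas = nR ln(V₂/V₁) = 5.21 × 8.314 × ln(45.5/15.7) = 46.1 J/K.
The insulated surroundings exchange no heat, so ΔS_surr = 0 and ΔS_universe = ΔS_gas.

ΔS_universe = 46.1 J/K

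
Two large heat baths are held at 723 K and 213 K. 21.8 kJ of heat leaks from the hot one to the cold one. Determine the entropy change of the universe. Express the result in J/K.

ΔS_total = 72.2 J/K

ΔS_hot = −Q/T_H = −21800/723 = -30.15 J/K and ΔS_cold = +Q/T_C = 21800/213 = 102.3 J/K.
ΔS_total = -30.15 + 102.3 = 72.2 J/K, positive as the second law requires.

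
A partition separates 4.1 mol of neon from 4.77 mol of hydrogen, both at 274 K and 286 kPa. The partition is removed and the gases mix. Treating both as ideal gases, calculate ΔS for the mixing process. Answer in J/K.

Mole fractions: x_A = 4.1/8.87 = 0.462, x_B = 0.538.
ΔS_mix = −R(n_A ln x_A + n_B ln x_B) = −8.314 × (4.1 ln 0.462 + 4.77 ln 0.538) = 50.9 J/K.

ΔS_mix = 50.9 J/K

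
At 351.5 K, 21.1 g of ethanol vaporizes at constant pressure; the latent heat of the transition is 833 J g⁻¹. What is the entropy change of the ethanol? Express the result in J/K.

Heat absorbed by the substance: Q = mL = 21.1 × 833 = 17576.3 J.
At constant T, ΔS = Q_rev/T = 17576.3 / 351.5 = 50 J/K.

ΔS = 50 J/K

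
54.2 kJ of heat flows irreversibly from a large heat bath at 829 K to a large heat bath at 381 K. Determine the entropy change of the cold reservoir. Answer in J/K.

ΔS_cold = 142 J/K

The cold reservoir gains heat Q, so ΔS_cold = +Q/T_C = 54200/381 = 142 J/K.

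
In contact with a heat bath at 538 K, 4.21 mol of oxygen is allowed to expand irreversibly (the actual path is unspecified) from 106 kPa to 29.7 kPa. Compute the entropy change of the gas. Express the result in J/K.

Entropy is a state function, so ΔS_gas depends only on the end states.
For an isothermal ideal gas ΔS_gas = nR ln(P₁/P₂) = 4.21 × 8.314 × ln(106/29.7) = 44.5 J/K.

ΔS_gas = 44.5 J/K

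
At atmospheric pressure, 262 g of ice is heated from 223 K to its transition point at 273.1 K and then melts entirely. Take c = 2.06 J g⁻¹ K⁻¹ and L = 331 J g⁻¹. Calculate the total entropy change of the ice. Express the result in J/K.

ΔS = 427 J/K

Warming step: ΔS₁ = m c ln(T_tr/T_i) = 262 × 2.06 × ln(273.1/223) = 109.4 J/K.
Phase change: ΔS₂ = +mL/T_tr = 262 × 331 / 273.1 = 317.5 J/K.
ΔS_total = (109.4) + (317.5) = 427 J/K.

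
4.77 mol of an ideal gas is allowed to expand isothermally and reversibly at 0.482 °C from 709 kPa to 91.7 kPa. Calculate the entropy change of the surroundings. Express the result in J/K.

For an isothermal ideal gas ΔS_gas = nR ln(P₁/P₂) = 4.77 × 8.314 × ln(709/91.7) = 81.1 J/K.
The process is reversible, so ΔS_surr = −ΔS_gas = -81.1 J/K and ΔS_universe = 0.

ΔS_surr = -81.1 J/K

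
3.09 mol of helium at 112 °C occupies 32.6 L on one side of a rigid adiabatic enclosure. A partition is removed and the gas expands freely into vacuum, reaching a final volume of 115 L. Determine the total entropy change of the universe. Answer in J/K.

ΔS_universe = 32.4 J/K

No heat is exchanged and no work is done, so the ideal-gas temperature stays constant.
Entropy is a state function; using a reversible isothermal path, ΔS_gas = nR ln(V₂/V₁) = 3.09 × 8.314 × ln(115/32.6) = 32.4 J/K.
The insulated surroundings exchange no heat, so ΔS_surr = 0 and ΔS_universe = ΔS_gas.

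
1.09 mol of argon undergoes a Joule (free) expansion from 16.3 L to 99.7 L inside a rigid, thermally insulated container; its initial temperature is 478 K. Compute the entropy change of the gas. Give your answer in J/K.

ΔS_gas = 16.4 J/K

For an ideal gas in free expansion Q = 0 and W = 0, so T is unchanged.
Entropy is a state function; using a reversible isothermal path, ΔS_gas = nR ln(V₂/V₁) = 1.09 × 8.314 × ln(99.7/16.3) = 16.4 J/K.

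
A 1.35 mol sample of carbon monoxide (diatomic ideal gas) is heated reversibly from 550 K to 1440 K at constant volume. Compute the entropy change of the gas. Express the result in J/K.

ΔS = 27 J/K

At constant volume, ΔS = nC_V ln(T₂/T₁) with C_V = 5R/2 = 20.79 J mol⁻¹ K⁻¹.
ΔS = 1.35 × 20.79 × ln(1440/550) = 27 J/K.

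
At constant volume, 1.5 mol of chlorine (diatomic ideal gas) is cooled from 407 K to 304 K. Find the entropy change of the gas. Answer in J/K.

At constant volume, ΔS = nC_V ln(T₂/T₁) with C_V = 5R/2 = 20.79 J mol⁻¹ K⁻¹.
ΔS = 1.5 × 20.79 × ln(304/407) = -9.1 J/K.

ΔS = -9.1 J/K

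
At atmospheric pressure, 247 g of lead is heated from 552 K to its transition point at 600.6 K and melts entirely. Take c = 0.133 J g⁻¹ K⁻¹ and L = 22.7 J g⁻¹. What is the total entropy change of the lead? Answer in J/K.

ΔS = 12.1 J/K

Warming step: ΔS₁ = m c ln(T_tr/T_i) = 247 × 0.133 × ln(600.6/552) = 2.772 J/K.
Phase change: ΔS₂ = +mL/T_tr = 247 × 22.7 / 600.6 = 9.335 J/K.
ΔS_total = (2.772) + (9.335) = 12.1 J/K.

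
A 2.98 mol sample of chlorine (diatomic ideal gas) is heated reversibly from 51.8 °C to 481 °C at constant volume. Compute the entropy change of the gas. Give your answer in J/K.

ΔS = 52.1 J/K

In kelvin: T₁ = 324.95 K, T₂ = 754.15 K. At constant volume, ΔS = nC_V ln(T₂/T₁) with C_V = 5R/2 = 20.79 J mol⁻¹ K⁻¹.
ΔS = 2.98 × 20.79 × ln(754.15/324.95) = 52.1 J/K.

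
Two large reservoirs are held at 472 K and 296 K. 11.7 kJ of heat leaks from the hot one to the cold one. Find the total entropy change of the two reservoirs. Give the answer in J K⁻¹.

ΔS_total = 14.7 J/K

ΔS_hot = −Q/T_H = −11700/472 = -24.79 J/K and ΔS_cold = +Q/T_C = 11700/296 = 39.53 J/K.
ΔS_total = -24.79 + 39.53 = 14.7 J/K, positive as the second law requires.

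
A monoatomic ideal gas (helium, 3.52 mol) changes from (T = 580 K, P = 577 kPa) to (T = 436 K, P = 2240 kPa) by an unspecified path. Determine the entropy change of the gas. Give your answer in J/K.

ΔS = -60.6 J/K

ΔS = nC_p ln(T₂/T₁) − nR ln(P₂/P₁), with C_p = 5R/2 = 20.79 J mol⁻¹ K⁻¹ for a monoatomic ideal gas.
ΔS = 3.52 × [20.79 × ln(436/580) − 8.314 × ln(2240/577)] = -60.6 J/K.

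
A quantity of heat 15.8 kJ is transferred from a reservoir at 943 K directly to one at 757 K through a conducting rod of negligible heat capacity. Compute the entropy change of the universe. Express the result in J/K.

ΔS_hot = −Q/T_H = −15800/943 = -16.755 J/K and ΔS_cold = +Q/T_C = 15800/757 = 20.872 J/K.
ΔS_total = -16.755 + 20.872 = 4.12 J/K, positive as the second law requires.

ΔS_total = 4.12 J/K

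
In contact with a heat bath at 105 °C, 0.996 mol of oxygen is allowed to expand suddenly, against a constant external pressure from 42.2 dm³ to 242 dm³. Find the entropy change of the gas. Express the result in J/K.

ΔS_gas = 14.5 J/K

Entropy is a state function, so ΔS_gas depends only on the end states.
For an isothermal ideal gas ΔS_gas = nR ln(V₂/V₁) = 0.996 × 8.314 × ln(242/42.2) = 14.5 J/K.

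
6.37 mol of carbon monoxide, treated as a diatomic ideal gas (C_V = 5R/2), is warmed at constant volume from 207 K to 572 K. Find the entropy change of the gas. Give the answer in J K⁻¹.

ΔS = 135 J/K

At constant volume, ΔS = nC_V ln(T₂/T₁) with C_V = 5R/2 = 20.79 J mol⁻¹ K⁻¹.
ΔS = 6.37 × 20.79 × ln(572/207) = 135 J/K.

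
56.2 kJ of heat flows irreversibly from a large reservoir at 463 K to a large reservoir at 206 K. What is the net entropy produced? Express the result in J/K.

ΔS_hot = −Q/T_H = −56200/463 = -121.4 J/K and ΔS_cold = +Q/T_C = 56200/206 = 272.8 J/K.
ΔS_total = -121.4 + 272.8 = 151 J/K, positive as the second law requires.

ΔS_total = 151 J/K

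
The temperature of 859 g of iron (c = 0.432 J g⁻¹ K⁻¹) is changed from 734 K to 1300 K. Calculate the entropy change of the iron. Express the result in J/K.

ΔS = ∫dQ_rev/T = m c ln(T₂/T₁) = 859 × 0.432 × ln(1300/734) = 212 J/K.

ΔS = 212 J/K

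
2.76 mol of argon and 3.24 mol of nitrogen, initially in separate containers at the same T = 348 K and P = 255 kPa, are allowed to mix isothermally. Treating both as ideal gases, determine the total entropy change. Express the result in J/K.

Mole fractions: x_A = 2.76/6 = 0.46, x_B = 0.54.
ΔS_mix = −R(n_A ln x_A + n_B ln x_B) = −8.314 × (2.76 ln 0.46 + 3.24 ln 0.54) = 34.4 J/K.

ΔS_mix = 34.4 J/K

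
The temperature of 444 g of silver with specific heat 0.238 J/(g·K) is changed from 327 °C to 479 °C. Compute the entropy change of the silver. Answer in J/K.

ΔS = 23.9 J/K

In kelvin: T₁ = 600.15 K, T₂ = 752.15 K. ΔS = ∫dQ_rev/T = m c ln(T₂/T₁) = 444 × 0.238 × ln(752.15/600.15) = 23.9 J/K.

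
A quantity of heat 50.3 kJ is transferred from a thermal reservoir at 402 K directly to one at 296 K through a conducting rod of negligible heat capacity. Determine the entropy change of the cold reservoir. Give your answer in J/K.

The cold reservoir gains heat Q, so ΔS_cold = +Q/T_C = 50300/296 = 170 J/K.

ΔS_cold = 170 J/K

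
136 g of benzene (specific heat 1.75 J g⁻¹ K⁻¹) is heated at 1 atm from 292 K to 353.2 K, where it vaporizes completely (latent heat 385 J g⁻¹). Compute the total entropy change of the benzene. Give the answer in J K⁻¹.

ΔS = 194 J/K

Warming step: ΔS₁ = m c ln(T_tr/T_i) = 136 × 1.75 × ln(353.2/292) = 45.287 J/K.
Phase change: ΔS₂ = +mL/T_tr = 136 × 385 / 353.2 = 148.24 J/K.
ΔS_total = (45.287) + (148.24) = 194 J/K.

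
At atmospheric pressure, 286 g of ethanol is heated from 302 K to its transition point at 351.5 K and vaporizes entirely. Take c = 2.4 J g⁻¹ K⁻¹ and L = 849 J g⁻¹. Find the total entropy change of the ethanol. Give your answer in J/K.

ΔS = 795 J/K

Warming step: ΔS₁ = m c ln(T_tr/T_i) = 286 × 2.4 × ln(351.5/302) = 104.2 J/K.
Phase change: ΔS₂ = +mL/T_tr = 286 × 849 / 351.5 = 690.8 J/K.
ΔS_total = (104.2) + (690.8) = 795 J/K.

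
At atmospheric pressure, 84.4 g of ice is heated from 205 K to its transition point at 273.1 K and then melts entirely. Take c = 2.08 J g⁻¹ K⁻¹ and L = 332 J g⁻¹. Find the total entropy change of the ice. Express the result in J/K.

ΔS = 153 J/K

Warming step: ΔS₁ = m c ln(T_tr/T_i) = 84.4 × 2.08 × ln(273.1/205) = 50.35 J/K.
Phase change: ΔS₂ = +mL/T_tr = 84.4 × 332 / 273.1 = 102.6 J/K.
ΔS_total = (50.35) + (102.6) = 153 J/K.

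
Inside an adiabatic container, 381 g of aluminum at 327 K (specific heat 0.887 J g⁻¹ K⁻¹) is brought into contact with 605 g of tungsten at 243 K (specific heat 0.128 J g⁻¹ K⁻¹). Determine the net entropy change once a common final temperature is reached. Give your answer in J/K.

Energy balance: T_f = (m₁c₁T₁ + m₂c₂T₂)/(m₁c₁ + m₂c₂) = 311.34 K.
ΔS₁ = m₁c₁ ln(T_f/T₁) = 337.947 × ln(311.34/327) = -16.58 J/K.
ΔS₂ = m₂c₂ ln(T_f/T₂) = 77.44 × ln(311.34/243) = 19.19 J/K.
ΔS_total = -16.58 + 19.19 = 2.61 J/K.

ΔS_total = 2.61 J/K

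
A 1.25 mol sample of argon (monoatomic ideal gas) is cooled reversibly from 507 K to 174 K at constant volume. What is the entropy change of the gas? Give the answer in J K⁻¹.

ΔS = -16.7 J/K

At constant volume, ΔS = nC_V ln(T₂/T₁) with C_V = 3R/2 = 12.47 J mol⁻¹ K⁻¹.
ΔS = 1.25 × 12.47 × ln(174/507) = -16.7 J/K.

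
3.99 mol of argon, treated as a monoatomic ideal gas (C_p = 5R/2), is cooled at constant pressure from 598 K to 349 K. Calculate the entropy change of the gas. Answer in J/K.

ΔS = -44.7 J/K

At constant pressure, ΔS = nC_p ln(T₂/T₁) with C_p = 5R/2 = 20.79 J mol⁻¹ K⁻¹.
ΔS = 3.99 × 20.79 × ln(349/598) = -44.7 J/K.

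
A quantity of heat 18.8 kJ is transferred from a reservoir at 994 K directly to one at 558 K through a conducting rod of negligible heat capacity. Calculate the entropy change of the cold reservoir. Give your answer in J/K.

ΔS_cold = 33.7 J/K

The cold reservoir gains heat Q, so ΔS_cold = +Q/T_C = 18800/558 = 33.7 J/K.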